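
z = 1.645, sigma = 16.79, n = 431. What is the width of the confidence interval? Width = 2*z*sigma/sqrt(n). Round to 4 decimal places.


width = 2*z*sigma/sqrt(n)
2*z*sigma = 2 * 1.645 * 16.79 = 55.2391
sqrt(431) ≈ 20.760539
width = 55.2391 / 20.760539 ≈ 2.660774

2.6608


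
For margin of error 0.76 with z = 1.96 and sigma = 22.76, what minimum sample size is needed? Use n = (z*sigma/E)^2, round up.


z*sigma/E = 1.96 * 22.76 / 0.76 = 27881/475 ≈ 58.696842
(z*sigma/E)^2 ≈ 3445.319273
round up: n = 3446

3446


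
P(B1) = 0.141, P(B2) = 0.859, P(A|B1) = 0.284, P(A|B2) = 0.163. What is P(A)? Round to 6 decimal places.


P(A) = P(A|B1)*P(B1) + P(A|B2)*P(B2)
P(A|B1)*P(B1) = 0.284 * 0.141 = 0.040044
P(A|B2)*P(B2) = 0.163 * 0.859 = 0.140017
P(A) = 0.040044 + 0.140017 = 0.180061

0.180061


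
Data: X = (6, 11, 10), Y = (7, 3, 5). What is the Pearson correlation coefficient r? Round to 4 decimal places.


r = sum((xi-xbar)(yi-ybar)) / sqrt(sum((xi-xbar)^2) * sum((yi-ybar)^2))
n = 3, xbar = 27/3 = 9, ybar = 15/3 = 5
Sxy = sum((xi-xbar)(yi-ybar)) = -10
Sxx = sum((xi-xbar)^2) = 14
Syy = sum((yi-ybar)^2) = 8
sqrt(Sxx*Syy) ≈ 10.583005
r = Sxy / sqrt(Sxx*Syy) = -10 / 10.583005 ≈ -0.944911

-0.9449


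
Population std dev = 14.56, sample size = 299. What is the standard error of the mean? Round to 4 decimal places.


SE = sigma / sqrt(n)
sqrt(299) ≈ 17.291616
SE = 14.56 / 17.291616 ≈ 0.842027

0.8420


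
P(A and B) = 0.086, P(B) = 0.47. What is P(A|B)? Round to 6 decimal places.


P(A|B) = P(A and B) / P(B) = 0.086 / 0.47 = 43/235 ≈ 0.18297872

0.182979


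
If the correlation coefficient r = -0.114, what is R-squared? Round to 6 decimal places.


R^2 = r^2 = (-0.114)^2 = 0.012996

0.012996


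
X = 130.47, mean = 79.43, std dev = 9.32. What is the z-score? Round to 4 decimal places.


z = (X - mu) / sigma
X - mu = 130.47 - 79.43 = 51.04
z = 51.04 / 9.32 = 1276/233 ≈ 5.476395

5.4764


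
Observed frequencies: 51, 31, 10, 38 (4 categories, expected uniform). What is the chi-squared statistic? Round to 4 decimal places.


chi2 = sum((O-E)^2/E), E = total/4
total = 130, E = 130/4 = 32.5
(51 - 32.5)^2 / 32.5 = 342.25 / 32.5 = 1369/130 ≈ 10.530769
(31 - 32.5)^2 / 32.5 = 2.25 / 32.5 = 9/130 ≈ 0.069231
(10 - 32.5)^2 / 32.5 = 506.25 / 32.5 = 405/26 ≈ 15.576923
(38 - 32.5)^2 / 32.5 = 30.25 / 32.5 = 121/130 ≈ 0.930769
chi2 = 1762/65 ≈ 27.107692

27.1077


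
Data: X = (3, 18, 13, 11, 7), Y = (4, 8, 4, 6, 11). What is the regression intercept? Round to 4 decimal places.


a = ybar - b*xbar, where b = sum((xi-xbar)(yi-ybar)) / sum((xi-xbar)^2)
n = 5, xbar = 52/5 = 10.4, ybar = 33/5 = 6.6
Sxy = sum((xi-xbar)(yi-ybar)) = 7.8
Sxx = sum((xi-xbar)^2) = 131.2
b = Sxy / Sxx = 39/656 ≈ 0.059451
a = 6.6 - 0.059451 * 10.4 = 981/164 ≈ 5.981707

5.9817


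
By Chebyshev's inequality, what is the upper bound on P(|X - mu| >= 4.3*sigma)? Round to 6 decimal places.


P <= 1/k^2
k^2 = 4.3^2 = 18.49
1/k^2 = 1 / 18.49 = 100/1849 ≈ 0.05408329

0.054083


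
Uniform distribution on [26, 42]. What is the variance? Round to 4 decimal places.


Var = (b-a)^2 / 12
(b-a)^2 = (42 - 26)^2 = 256
Var = 256/12 ≈ 21.333333

21.3333


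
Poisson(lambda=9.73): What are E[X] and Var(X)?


E[X] = Var(X) = lambda = 9.73

9.73, 9.73


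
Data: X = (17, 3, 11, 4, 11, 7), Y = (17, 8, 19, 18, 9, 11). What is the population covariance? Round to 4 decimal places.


Cov = (1/n)*sum((xi-xbar)(yi-ybar))
n = 6, xbar = 53/6 ≈ 8.833333, ybar = 82/6 = 41/3 ≈ 13.666667
sum((xi-xbar)(yi-ybar)) = 137/3 ≈ 45.666667
Cov = 45.666667 / 6 = 137/18 ≈ 7.611111

7.6111


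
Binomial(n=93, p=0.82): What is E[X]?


E[X] = n*p = 93 * 0.82 = 76.26

76.26


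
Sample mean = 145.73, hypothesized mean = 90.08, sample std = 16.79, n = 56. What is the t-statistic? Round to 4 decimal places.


t = (xbar - mu0) / (s/sqrt(n))
xbar - mu0 = 145.73 - 90.08 = 55.65
sqrt(56) ≈ 7.48331477
s/sqrt(n) = 16.79 / 7.48331477 ≈ 2.24365813
t = 55.65 / 2.24365813 ≈ 24.803244

24.8032


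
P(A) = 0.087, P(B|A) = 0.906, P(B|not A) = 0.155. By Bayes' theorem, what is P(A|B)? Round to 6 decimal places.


P(A|B) = P(B|A)*P(A) / P(B), P(B) = P(B|A)*P(A) + P(B|not A)*P(not A)
P(B|A)*P(A) = 0.906 * 0.087 = 0.078822
P(B|not A)*P(not A) = 0.155 * 0.913 = 0.141515
P(B) = 0.078822 + 0.141515 = 0.220337
P(A|B) = 0.078822 / 0.220337 ≈ 0.35773383

0.357734


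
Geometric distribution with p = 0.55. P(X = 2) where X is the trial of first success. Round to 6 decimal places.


P = (1-p)^(k-1) * p
(1-p)^(k-1) = 0.45^1 = 0.45
P = 0.45 * 0.55 = 0.2475

0.247500


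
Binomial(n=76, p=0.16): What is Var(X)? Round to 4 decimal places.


Var = n*p*(1-p) = 76 * 0.16 * 0.84 = 10.2144

10.2144


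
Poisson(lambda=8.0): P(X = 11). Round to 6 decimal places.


P = e^(-lam) * lam^k / k!
e^(-8.0) ≈ 0.0003354626
lam^k = 8.0^11 = 8589934592
k! = 11! = 39916800
P = 0.0003354626 * 8589934592 / 39916800 ≈ 0.072190

0.072190


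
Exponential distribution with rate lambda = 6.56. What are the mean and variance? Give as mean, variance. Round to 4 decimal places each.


mean = 1/lam, var = 1/lam^2
mean = 1 / 6.56 = 25/164 ≈ 0.152439
lam^2 = 6.56^2 = 43.0336
var = 1 / 43.0336 ≈ 0.023238

0.1524, 0.0232


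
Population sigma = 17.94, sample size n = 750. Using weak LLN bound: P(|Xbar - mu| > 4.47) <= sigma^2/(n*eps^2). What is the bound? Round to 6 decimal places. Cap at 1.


bound = min(1, sigma^2/(n*eps^2))
sigma^2 = 17.94^2 = 321.8436
n*eps^2 = 750 * 4.47^2 = 750 * 19.9809 = 14985.675
sigma^2/(n*eps^2) = 321.8436 / 14985.675 ≈ 0.02147675

0.021477


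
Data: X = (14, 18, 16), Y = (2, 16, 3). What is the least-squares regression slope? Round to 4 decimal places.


b = sum((xi-xbar)(yi-ybar)) / sum((xi-xbar)^2)
n = 3, xbar = 48/3 = 16, ybar = 21/3 = 7
Sxy = sum((xi-xbar)(yi-ybar)) = 28
Sxx = sum((xi-xbar)^2) = 8
b = Sxy / Sxx = 3.5

3.5000


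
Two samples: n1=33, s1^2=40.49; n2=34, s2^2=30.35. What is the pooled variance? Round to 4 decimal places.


sp^2 = ((n1-1)*s1^2 + (n2-1)*s2^2)/(n1+n2-2)
(n1-1)*s1^2 = 32 * 40.49 = 1295.68
(n2-1)*s2^2 = 33 * 30.35 = 1001.55
numerator = 1295.68 + 1001.55 = 2297.23
n1+n2-2 = 65
sp^2 = 2297.23 / 65 = 35.342

35.3420


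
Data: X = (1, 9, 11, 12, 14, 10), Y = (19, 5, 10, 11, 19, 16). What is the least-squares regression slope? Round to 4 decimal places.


b = sum((xi-xbar)(yi-ybar)) / sum((xi-xbar)^2)
n = 6, xbar = 57/6 = 9.5, ybar = 80/6 = 40/3 ≈ 13.333333
Sxy = sum((xi-xbar)(yi-ybar)) = -28
Sxx = sum((xi-xbar)^2) = 101.5
b = Sxy / Sxx = -8/29 ≈ -0.275862

-0.2759


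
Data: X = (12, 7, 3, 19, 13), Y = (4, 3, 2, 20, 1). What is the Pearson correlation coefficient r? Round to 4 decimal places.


r = sum((xi-xbar)(yi-ybar)) / sqrt(sum((xi-xbar)^2) * sum((yi-ybar)^2))
n = 5, xbar = 54/5 = 10.8, ybar = 30/5 = 6
Sxy = sum((xi-xbar)(yi-ybar)) = 144
Sxx = sum((xi-xbar)^2) = 148.8
Syy = sum((yi-ybar)^2) = 250
sqrt(Sxx*Syy) ≈ 192.873015
r = Sxy / sqrt(Sxx*Syy) = 144 / 192.873015 ≈ 0.746605

0.7466


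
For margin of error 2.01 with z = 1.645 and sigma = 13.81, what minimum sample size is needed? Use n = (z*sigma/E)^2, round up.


z*sigma/E = 1.645 * 13.81 / 2.01 ≈ 11.302214
(z*sigma/E)^2 ≈ 127.740040
round up: n = 128

128


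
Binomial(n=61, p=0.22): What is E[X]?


E[X] = n*p = 61 * 0.22 = 13.42

13.42


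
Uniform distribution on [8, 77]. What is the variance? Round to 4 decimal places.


Var = (b-a)^2 / 12
(b-a)^2 = (77 - 8)^2 = 4761
Var = 4761/12 = 396.75

396.7500


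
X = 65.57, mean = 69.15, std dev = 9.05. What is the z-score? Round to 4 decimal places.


z = (X - mu) / sigma
X - mu = 65.57 - 69.15 = -3.58
z = -3.58 / 9.05 = -358/905 ≈ -0.395580

-0.3956


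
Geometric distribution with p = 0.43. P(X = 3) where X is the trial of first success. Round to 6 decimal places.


P = (1-p)^(k-1) * p
(1-p)^(k-1) = 0.57^2 = 0.3249
P = 0.3249 * 0.43 = 0.139707

0.139707


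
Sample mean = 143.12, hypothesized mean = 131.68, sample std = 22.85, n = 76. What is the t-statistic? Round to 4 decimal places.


t = (xbar - mu0) / (s/sqrt(n))
xbar - mu0 = 143.12 - 131.68 = 11.44
sqrt(76) ≈ 8.71779789
s/sqrt(n) = 22.85 / 8.71779789 ≈ 2.62107476
t = 11.44 / 2.62107476 ≈ 4.364622

4.3646


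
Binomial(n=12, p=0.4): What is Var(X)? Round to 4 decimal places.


Var = n*p*(1-p) = 12 * 0.4 * 0.6 = 2.88

2.8800


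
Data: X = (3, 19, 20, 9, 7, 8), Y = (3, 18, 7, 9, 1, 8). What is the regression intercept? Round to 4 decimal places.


a = ybar - b*xbar, where b = sum((xi-xbar)(yi-ybar)) / sum((xi-xbar)^2)
n = 6, xbar = 66/6 = 11, ybar = 46/6 = 23/3 ≈ 7.666667
Sxy = sum((xi-xbar)(yi-ybar)) = 137
Sxx = sum((xi-xbar)^2) = 238
b = Sxy / Sxx = 137/238 ≈ 0.575630
a = 7.666667 - 0.575630 * 11 = 953/714 ≈ 1.334734

1.3347


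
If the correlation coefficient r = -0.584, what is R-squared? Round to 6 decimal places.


R^2 = r^2 = (-0.584)^2 = 0.341056

0.341056


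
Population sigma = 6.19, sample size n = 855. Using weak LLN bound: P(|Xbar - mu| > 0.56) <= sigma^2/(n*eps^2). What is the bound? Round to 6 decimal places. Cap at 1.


bound = min(1, sigma^2/(n*eps^2))
sigma^2 = 6.19^2 = 38.3161
n*eps^2 = 855 * 0.56^2 = 855 * 0.3136 = 268.128
sigma^2/(n*eps^2) = 38.3161 / 268.128 ≈ 0.14290227

0.142902


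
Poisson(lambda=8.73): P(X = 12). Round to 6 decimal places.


P = e^(-lam) * lam^k / k!
e^(-8.73) ≈ 0.0001616625
lam^k = 8.73^12 ≈ 195961576406.824228
k! = 12! = 479001600
P = 0.0001616625 * 195961576406.824228 / 479001600 ≈ 0.066137

0.066137


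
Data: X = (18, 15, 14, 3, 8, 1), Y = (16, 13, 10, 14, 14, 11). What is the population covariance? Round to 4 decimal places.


Cov = (1/n)*sum((xi-xbar)(yi-ybar))
n = 6, xbar = 59/6 ≈ 9.833333, ybar = 78/6 = 13
sum((xi-xbar)(yi-ybar)) = 21
Cov = 21 / 6 = 3.5

3.5000


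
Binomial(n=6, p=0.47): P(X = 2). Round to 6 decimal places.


P = C(n,k) * p^k * (1-p)^(n-k)
C(6,2) = 15
p^k = 0.47^2 = 0.2209
(1-p)^(n-k) = 0.53^4 = 0.07890481
P = 15 * 0.2209 * 0.07890481 ≈ 0.261451

0.261451


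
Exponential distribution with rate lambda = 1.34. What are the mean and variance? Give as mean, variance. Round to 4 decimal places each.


mean = 1/lam, var = 1/lam^2
mean = 1 / 1.34 = 50/67 ≈ 0.746269
lam^2 = 1.34^2 = 1.7956
var = 1 / 1.7956 = 2500/4489 ≈ 0.556917

0.7463, 0.5569


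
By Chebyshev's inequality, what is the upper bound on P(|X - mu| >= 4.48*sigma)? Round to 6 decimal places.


P <= 1/k^2
k^2 = 4.48^2 = 20.0704
1/k^2 = 1 / 20.0704 ≈ 0.04982462

0.049825


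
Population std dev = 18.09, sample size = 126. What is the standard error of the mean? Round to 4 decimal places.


SE = sigma / sqrt(n)
sqrt(126) ≈ 11.224972
SE = 18.09 / 11.224972 ≈ 1.611585

1.6116


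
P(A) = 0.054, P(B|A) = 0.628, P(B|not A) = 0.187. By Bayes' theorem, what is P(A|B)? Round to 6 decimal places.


P(A|B) = P(B|A)*P(A) / P(B), P(B) = P(B|A)*P(A) + P(B|not A)*P(not A)
P(B|A)*P(A) = 0.628 * 0.054 = 0.033912
P(B|not A)*P(not A) = 0.187 * 0.946 = 0.176902
P(B) = 0.033912 + 0.176902 = 0.210814
P(A|B) = 0.033912 / 0.210814 ≈ 0.16086218

0.160862


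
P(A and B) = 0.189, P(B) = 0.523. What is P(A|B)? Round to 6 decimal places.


P(A|B) = P(A and B) / P(B) = 0.189 / 0.523 = 189/523 ≈ 0.36137667

0.361377


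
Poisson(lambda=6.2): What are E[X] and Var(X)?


E[X] = Var(X) = lambda = 6.2

6.2, 6.2


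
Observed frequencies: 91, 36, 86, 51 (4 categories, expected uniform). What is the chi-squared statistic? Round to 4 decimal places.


chi2 = sum((O-E)^2/E), E = total/4
total = 264, E = 264/4 = 66
(91 - 66)^2 / 66 = 625 / 66 = 625/66 ≈ 9.469697
(36 - 66)^2 / 66 = 900 / 66 = 150/11 ≈ 13.636364
(86 - 66)^2 / 66 = 400 / 66 = 200/33 ≈ 6.060606
(51 - 66)^2 / 66 = 225 / 66 = 75/22 ≈ 3.409091
chi2 = 1075/33 ≈ 32.575758

32.5758


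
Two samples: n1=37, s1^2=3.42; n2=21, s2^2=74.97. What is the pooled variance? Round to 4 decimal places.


sp^2 = ((n1-1)*s1^2 + (n2-1)*s2^2)/(n1+n2-2)
(n1-1)*s1^2 = 36 * 3.42 = 123.12
(n2-1)*s2^2 = 20 * 74.97 = 1499.4
numerator = 123.12 + 1499.4 = 1622.52
n1+n2-2 = 56
sp^2 = 1622.52 / 56 = 40563/1400 ≈ 28.973571

28.9736


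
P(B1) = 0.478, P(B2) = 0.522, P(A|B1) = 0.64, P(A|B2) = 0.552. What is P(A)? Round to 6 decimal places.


P(A) = P(A|B1)*P(B1) + P(A|B2)*P(B2)
P(A|B1)*P(B1) = 0.64 * 0.478 = 0.30592
P(A|B2)*P(B2) = 0.552 * 0.522 = 0.288144
P(A) = 0.30592 + 0.288144 = 0.594064

0.594064


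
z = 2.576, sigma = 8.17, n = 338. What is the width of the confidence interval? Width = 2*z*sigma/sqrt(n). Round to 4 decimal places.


width = 2*z*sigma/sqrt(n)
2*z*sigma = 2 * 2.576 * 8.17 = 42.09184
sqrt(338) ≈ 18.384776
width = 42.09184 / 18.384776 ≈ 2.289494

2.2895


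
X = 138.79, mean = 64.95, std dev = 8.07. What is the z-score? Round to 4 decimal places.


z = (X - mu) / sigma
X - mu = 138.79 - 64.95 = 73.84
z = 73.84 / 8.07 = 7384/807 ≈ 9.149938

9.1499


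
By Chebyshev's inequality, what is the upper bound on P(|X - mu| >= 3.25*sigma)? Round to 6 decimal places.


P <= 1/k^2
k^2 = 3.25^2 = 10.5625
1/k^2 = 1 / 10.5625 = 16/169 ≈ 0.09467456

0.094675


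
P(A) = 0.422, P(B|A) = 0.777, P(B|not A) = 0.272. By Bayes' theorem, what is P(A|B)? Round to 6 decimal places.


P(A|B) = P(B|A)*P(A) / P(B), P(B) = P(B|A)*P(A) + P(B|not A)*P(not A)
P(B|A)*P(A) = 0.777 * 0.422 = 0.327894
P(B|not A)*P(not A) = 0.272 * 0.578 = 0.157216
P(B) = 0.327894 + 0.157216 = 0.48511
P(A|B) = 0.327894 / 0.48511 ≈ 0.67591680

0.675917


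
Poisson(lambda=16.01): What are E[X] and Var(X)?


E[X] = Var(X) = lambda = 16.01

16.01, 16.01


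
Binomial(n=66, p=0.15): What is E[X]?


E[X] = n*p = 66 * 0.15 = 9.9

9.9


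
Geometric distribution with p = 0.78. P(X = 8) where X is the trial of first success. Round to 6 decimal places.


P = (1-p)^(k-1) * p
(1-p)^(k-1) = 0.22^7 ≈ 0.00002494358
P = 0.00002494358 * 0.78 ≈ 0.00001945599

0.000019


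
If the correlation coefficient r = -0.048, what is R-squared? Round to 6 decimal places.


R^2 = r^2 = (-0.048)^2 = 0.002304

0.002304


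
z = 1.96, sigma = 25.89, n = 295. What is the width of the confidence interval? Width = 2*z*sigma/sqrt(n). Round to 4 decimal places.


width = 2*z*sigma/sqrt(n)
2*z*sigma = 2 * 1.96 * 25.89 = 101.4888
sqrt(295) ≈ 17.175564
width = 101.4888 / 17.175564 ≈ 5.908906

5.9089


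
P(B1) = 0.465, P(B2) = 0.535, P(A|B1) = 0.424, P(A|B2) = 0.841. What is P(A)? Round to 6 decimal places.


P(A) = P(A|B1)*P(B1) + P(A|B2)*P(B2)
P(A|B1)*P(B1) = 0.424 * 0.465 = 0.19716
P(A|B2)*P(B2) = 0.841 * 0.535 = 0.449935
P(A) = 0.19716 + 0.449935 = 0.647095

0.647095


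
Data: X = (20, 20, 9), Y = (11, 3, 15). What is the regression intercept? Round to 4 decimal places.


a = ybar - b*xbar, where b = sum((xi-xbar)(yi-ybar)) / sum((xi-xbar)^2)
n = 3, xbar = 49/3 ≈ 16.333333, ybar = 29/3 ≈ 9.666667
Sxy = sum((xi-xbar)(yi-ybar)) = -176/3 ≈ -58.666667
Sxx = sum((xi-xbar)^2) = 242/3 ≈ 80.666667
b = Sxy / Sxx = -8/11 ≈ -0.727273
a = 9.666667 - (-0.727273) * 16.333333 = 237/11 ≈ 21.545455

21.5455


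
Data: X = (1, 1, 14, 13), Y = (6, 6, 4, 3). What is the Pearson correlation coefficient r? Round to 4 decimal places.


r = sum((xi-xbar)(yi-ybar)) / sqrt(sum((xi-xbar)^2) * sum((yi-ybar)^2))
n = 4, xbar = 29/4 = 7.25, ybar = 19/4 = 4.75
Sxy = sum((xi-xbar)(yi-ybar)) = -30.75
Sxx = sum((xi-xbar)^2) = 156.75
Syy = sum((yi-ybar)^2) = 6.75
sqrt(Sxx*Syy) ≈ 32.527873
r = Sxy / sqrt(Sxx*Syy) = -30.75 / 32.527873 ≈ -0.945343

-0.9453


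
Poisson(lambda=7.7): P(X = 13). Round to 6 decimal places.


P = e^(-lam) * lam^k / k!
e^(-7.7) ≈ 0.0004528272
lam^k = 7.7^13 ≈ 334487141619.119594
k! = 13! = 6227020800
P = 0.0004528272 * 334487141619.119594 / 6227020800 ≈ 0.024324

0.024324


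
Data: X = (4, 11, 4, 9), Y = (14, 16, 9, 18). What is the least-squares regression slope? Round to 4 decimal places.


b = sum((xi-xbar)(yi-ybar)) / sum((xi-xbar)^2)
n = 4, xbar = 28/4 = 7, ybar = 57/4 = 14.25
Sxy = sum((xi-xbar)(yi-ybar)) = 31
Sxx = sum((xi-xbar)^2) = 38
b = Sxy / Sxx = 31/38 ≈ 0.815789

0.8158


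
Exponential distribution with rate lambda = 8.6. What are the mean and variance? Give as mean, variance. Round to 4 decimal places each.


mean = 1/lam, var = 1/lam^2
mean = 1 / 8.6 = 5/43 ≈ 0.116279
lam^2 = 8.6^2 = 73.96
var = 1 / 73.96 = 25/1849 ≈ 0.013521

0.1163, 0.0135


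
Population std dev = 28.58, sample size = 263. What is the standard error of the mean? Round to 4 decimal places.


SE = sigma / sqrt(n)
sqrt(263) ≈ 16.217275
SE = 28.58 / 16.217275 ≈ 1.762318

1.7623


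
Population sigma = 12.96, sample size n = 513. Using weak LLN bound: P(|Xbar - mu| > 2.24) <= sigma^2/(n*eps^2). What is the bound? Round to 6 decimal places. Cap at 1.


bound = min(1, sigma^2/(n*eps^2))
sigma^2 = 12.96^2 = 167.9616
n*eps^2 = 513 * 2.24^2 = 513 * 5.0176 = 2574.0288
sigma^2/(n*eps^2) = 167.9616 / 2574.0288 = 243/3724 ≈ 0.06525242

0.065252


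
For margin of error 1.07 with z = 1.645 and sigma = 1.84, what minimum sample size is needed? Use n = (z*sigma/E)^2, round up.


z*sigma/E = 1.645 * 1.84 / 1.07 = 7567/2675 ≈ 2.828785
(z*sigma/E)^2 ≈ 8.002025
round up: n = 9

9


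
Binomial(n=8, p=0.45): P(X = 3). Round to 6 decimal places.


P = C(n,k) * p^k * (1-p)^(n-k)
C(8,3) = 56
p^k = 0.45^3 = 0.091125
(1-p)^(n-k) = 0.55^5 ≈ 0.05032844
P = 56 * 0.091125 * 0.05032844 ≈ 0.256826

0.256826


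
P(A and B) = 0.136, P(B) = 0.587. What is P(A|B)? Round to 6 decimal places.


P(A|B) = P(A and B) / P(B) = 0.136 / 0.587 = 136/587 ≈ 0.23168654

0.231687


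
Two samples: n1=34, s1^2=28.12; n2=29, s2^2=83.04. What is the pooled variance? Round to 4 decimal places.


sp^2 = ((n1-1)*s1^2 + (n2-1)*s2^2)/(n1+n2-2)
(n1-1)*s1^2 = 33 * 28.12 = 927.96
(n2-1)*s2^2 = 28 * 83.04 = 2325.12
numerator = 927.96 + 2325.12 = 3253.08
n1+n2-2 = 61
sp^2 = 3253.08 / 61 = 81327/1525 ≈ 53.329180

53.3292


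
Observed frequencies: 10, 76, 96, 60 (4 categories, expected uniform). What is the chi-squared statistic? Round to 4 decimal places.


chi2 = sum((O-E)^2/E), E = total/4
total = 242, E = 242/4 = 60.5
(10 - 60.5)^2 / 60.5 = 2550.25 / 60.5 = 10201/242 ≈ 42.152893
(76 - 60.5)^2 / 60.5 = 240.25 / 60.5 = 961/242 ≈ 3.971074
(96 - 60.5)^2 / 60.5 = 1260.25 / 60.5 = 5041/242 ≈ 20.830579
(60 - 60.5)^2 / 60.5 = 0.25 / 60.5 = 1/242 ≈ 0.004132
chi2 = 8102/121 ≈ 66.958678

66.9587


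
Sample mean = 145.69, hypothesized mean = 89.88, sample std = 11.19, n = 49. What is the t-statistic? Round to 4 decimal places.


t = (xbar - mu0) / (s/sqrt(n))
xbar - mu0 = 145.69 - 89.88 = 55.81
sqrt(49) = 7
s/sqrt(n) = 11.19 / 7 = 1119/700 ≈ 1.59857143
t = 55.81 / 1.59857143 = 39067/1119 ≈ 34.912422

34.9124


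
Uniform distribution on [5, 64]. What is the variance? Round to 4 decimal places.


Var = (b-a)^2 / 12
(b-a)^2 = (64 - 5)^2 = 3481
Var = 3481/12 ≈ 290.083333

290.0833


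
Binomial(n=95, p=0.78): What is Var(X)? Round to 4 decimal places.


Var = n*p*(1-p) = 95 * 0.78 * 0.22 = 16.302

16.3020


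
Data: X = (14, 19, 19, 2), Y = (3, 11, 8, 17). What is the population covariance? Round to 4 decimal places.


Cov = (1/n)*sum((xi-xbar)(yi-ybar))
n = 4, xbar = 54/4 = 13.5, ybar = 39/4 = 9.75
sum((xi-xbar)(yi-ybar)) = -89.5
Cov = -89.5 / 4 = -22.375

-22.3750


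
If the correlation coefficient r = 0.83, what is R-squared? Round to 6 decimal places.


R^2 = r^2 = (0.83)^2 = 0.6889

0.688900


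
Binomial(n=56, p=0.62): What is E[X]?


E[X] = n*p = 56 * 0.62 = 34.72

34.72


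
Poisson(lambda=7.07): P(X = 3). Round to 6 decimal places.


P = e^(-lam) * lam^k / k!
e^(-7.07) ≈ 0.0008502331
lam^k = 7.07^3 = 353.393243
k! = 3! = 6
P = 0.0008502331 * 353.393243 / 6 ≈ 0.050078

0.050078


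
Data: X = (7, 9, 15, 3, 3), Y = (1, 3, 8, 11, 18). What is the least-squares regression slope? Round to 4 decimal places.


b = sum((xi-xbar)(yi-ybar)) / sum((xi-xbar)^2)
n = 5, xbar = 37/5 = 7.4, ybar = 41/5 = 8.2
Sxy = sum((xi-xbar)(yi-ybar)) = -62.4
Sxx = sum((xi-xbar)^2) = 99.2
b = Sxy / Sxx = -39/62 ≈ -0.629032

-0.6290


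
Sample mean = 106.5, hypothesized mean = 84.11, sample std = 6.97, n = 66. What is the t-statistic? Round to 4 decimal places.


t = (xbar - mu0) / (s/sqrt(n))
xbar - mu0 = 106.5 - 84.11 = 22.39
sqrt(66) ≈ 8.12403840
s/sqrt(n) = 6.97 / 8.12403840 ≈ 0.85794769
t = 22.39 / 0.85794769 ≈ 26.097162

26.0972


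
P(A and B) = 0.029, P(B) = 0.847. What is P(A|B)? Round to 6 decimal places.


P(A|B) = P(A and B) / P(B) = 0.029 / 0.847 = 29/847 ≈ 0.03423849

0.034238


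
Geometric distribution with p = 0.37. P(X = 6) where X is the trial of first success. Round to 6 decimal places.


P = (1-p)^(k-1) * p
(1-p)^(k-1) = 0.63^5 ≈ 0.09924365
P = 0.09924365 * 0.37 ≈ 0.03672015

0.036720


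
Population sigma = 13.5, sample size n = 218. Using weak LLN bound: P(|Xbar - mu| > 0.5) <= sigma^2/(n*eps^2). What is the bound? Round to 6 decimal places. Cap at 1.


bound = min(1, sigma^2/(n*eps^2))
sigma^2 = 13.5^2 = 182.25
n*eps^2 = 218 * 0.5^2 = 218 * 0.25 = 54.5
sigma^2/(n*eps^2) = 182.25 / 54.5 = 729/218 ≈ 3.34403670
this exceeds 1, so the bound is capped at 1

1.000000


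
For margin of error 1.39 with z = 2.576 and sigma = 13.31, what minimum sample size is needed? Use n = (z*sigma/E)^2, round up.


z*sigma/E = 2.576 * 13.31 / 1.39 ≈ 24.666590
(z*sigma/E)^2 ≈ 608.440659
round up: n = 609

609


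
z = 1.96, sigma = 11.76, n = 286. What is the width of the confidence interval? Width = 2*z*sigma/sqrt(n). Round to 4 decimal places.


width = 2*z*sigma/sqrt(n)
2*z*sigma = 2 * 1.96 * 11.76 = 46.0992
sqrt(286) ≈ 16.911535
width = 46.0992 / 16.911535 ≈ 2.725903

2.7259


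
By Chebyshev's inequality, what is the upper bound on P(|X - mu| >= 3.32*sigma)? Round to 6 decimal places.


P <= 1/k^2
k^2 = 3.32^2 = 11.0224
1/k^2 = 1 / 11.0224 = 625/6889 ≈ 0.09072434

0.090724


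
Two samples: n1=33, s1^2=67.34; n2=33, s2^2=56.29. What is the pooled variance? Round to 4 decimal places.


sp^2 = ((n1-1)*s1^2 + (n2-1)*s2^2)/(n1+n2-2)
(n1-1)*s1^2 = 32 * 67.34 = 2154.88
(n2-1)*s2^2 = 32 * 56.29 = 1801.28
numerator = 2154.88 + 1801.28 = 3956.16
n1+n2-2 = 64
sp^2 = 3956.16 / 64 = 61.815

61.8150


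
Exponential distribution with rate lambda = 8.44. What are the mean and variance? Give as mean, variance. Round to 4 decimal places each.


mean = 1/lam, var = 1/lam^2
mean = 1 / 8.44 = 25/211 ≈ 0.118483
lam^2 = 8.44^2 = 71.2336
var = 1 / 71.2336 ≈ 0.014038

0.1185, 0.0140


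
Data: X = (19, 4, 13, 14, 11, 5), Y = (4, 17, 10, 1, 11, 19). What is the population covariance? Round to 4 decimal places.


Cov = (1/n)*sum((xi-xbar)(yi-ybar))
n = 6, xbar = 66/6 = 11, ybar = 62/6 = 31/3 ≈ 10.333333
sum((xi-xbar)(yi-ybar)) = -178
Cov = -178 / 6 = -89/3 ≈ -29.666667

-29.6667


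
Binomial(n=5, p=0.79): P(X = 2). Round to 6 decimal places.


P = C(n,k) * p^k * (1-p)^(n-k)
C(5,2) = 10
p^k = 0.79^2 = 0.6241
(1-p)^(n-k) = 0.21^3 = 0.009261
P = 10 * 0.6241 * 0.009261 ≈ 0.057798

0.057798


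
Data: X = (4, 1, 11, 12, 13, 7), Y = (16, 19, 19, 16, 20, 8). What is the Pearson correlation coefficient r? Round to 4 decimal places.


r = sum((xi-xbar)(yi-ybar)) / sqrt(sum((xi-xbar)^2) * sum((yi-ybar)^2))
n = 6, xbar = 48/6 = 8, ybar = 98/6 = 49/3 ≈ 16.333333
Sxy = sum((xi-xbar)(yi-ybar)) = 16
Sxx = sum((xi-xbar)^2) = 116
Syy = sum((yi-ybar)^2) = 292/3 ≈ 97.333333
sqrt(Sxx*Syy) ≈ 106.257549
r = Sxy / sqrt(Sxx*Syy) = 16 / 106.257549 ≈ 0.150578

0.1506


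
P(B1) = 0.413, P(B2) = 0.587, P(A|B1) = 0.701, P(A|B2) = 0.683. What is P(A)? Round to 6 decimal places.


P(A) = P(A|B1)*P(B1) + P(A|B2)*P(B2)
P(A|B1)*P(B1) = 0.701 * 0.413 = 0.289513
P(A|B2)*P(B2) = 0.683 * 0.587 = 0.400921
P(A) = 0.289513 + 0.400921 = 0.690434

0.690434


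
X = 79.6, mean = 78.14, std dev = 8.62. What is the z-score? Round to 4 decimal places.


z = (X - mu) / sigma
X - mu = 79.6 - 78.14 = 1.46
z = 1.46 / 8.62 = 73/431 ≈ 0.169374

0.1694


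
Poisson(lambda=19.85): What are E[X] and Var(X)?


E[X] = Var(X) = lambda = 19.85

19.85, 19.85


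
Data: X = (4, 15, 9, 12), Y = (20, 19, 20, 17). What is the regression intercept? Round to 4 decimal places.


a = ybar - b*xbar, where b = sum((xi-xbar)(yi-ybar)) / sum((xi-xbar)^2)
n = 4, xbar = 40/4 = 10, ybar = 76/4 = 19
Sxy = sum((xi-xbar)(yi-ybar)) = -11
Sxx = sum((xi-xbar)^2) = 66
b = Sxy / Sxx = -1/6 ≈ -0.166667
a = 19 - (-0.166667) * 10 = 62/3 ≈ 20.666667

20.6667


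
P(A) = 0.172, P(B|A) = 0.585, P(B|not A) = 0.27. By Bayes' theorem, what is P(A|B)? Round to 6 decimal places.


P(A|B) = P(B|A)*P(A) / P(B), P(B) = P(B|A)*P(A) + P(B|not A)*P(not A)
P(B|A)*P(A) = 0.585 * 0.172 = 0.10062
P(B|not A)*P(not A) = 0.27 * 0.828 = 0.22356
P(B) = 0.10062 + 0.22356 = 0.32418
P(A|B) = 0.10062 / 0.32418 = 559/1801 ≈ 0.31038312

0.310383


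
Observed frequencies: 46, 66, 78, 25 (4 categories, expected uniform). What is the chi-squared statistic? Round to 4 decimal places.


chi2 = sum((O-E)^2/E), E = total/4
total = 215, E = 215/4 = 53.75
(46 - 53.75)^2 / 53.75 = 60.0625 / 53.75 = 961/860 ≈ 1.117442
(66 - 53.75)^2 / 53.75 = 150.0625 / 53.75 = 2401/860 ≈ 2.791860
(78 - 53.75)^2 / 53.75 = 588.0625 / 53.75 = 9409/860 ≈ 10.940698
(25 - 53.75)^2 / 53.75 = 826.5625 / 53.75 = 2645/172 ≈ 15.377907
chi2 = 6499/215 ≈ 30.227907

30.2279


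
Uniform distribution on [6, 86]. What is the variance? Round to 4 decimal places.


Var = (b-a)^2 / 12
(b-a)^2 = (86 - 6)^2 = 6400
Var = 6400/12 ≈ 533.333333

533.3333


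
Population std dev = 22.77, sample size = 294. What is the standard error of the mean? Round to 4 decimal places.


SE = sigma / sqrt(n)
sqrt(294) ≈ 17.146428
SE = 22.77 / 17.146428 ≈ 1.327973

1.3280


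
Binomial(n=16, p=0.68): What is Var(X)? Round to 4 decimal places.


Var = n*p*(1-p) = 16 * 0.68 * 0.32 = 3.4816

3.4816


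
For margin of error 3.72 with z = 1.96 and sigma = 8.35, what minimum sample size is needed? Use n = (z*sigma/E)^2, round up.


z*sigma/E = 1.96 * 8.35 / 3.72 = 8183/1860 ≈ 4.399462
(z*sigma/E)^2 ≈ 19.355269
round up: n = 20

20


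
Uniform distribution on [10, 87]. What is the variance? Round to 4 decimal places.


Var = (b-a)^2 / 12
(b-a)^2 = (87 - 10)^2 = 5929
Var = 5929/12 ≈ 494.083333

494.0833


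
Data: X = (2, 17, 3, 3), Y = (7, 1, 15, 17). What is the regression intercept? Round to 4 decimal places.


a = ybar - b*xbar, where b = sum((xi-xbar)(yi-ybar)) / sum((xi-xbar)^2)
n = 4, xbar = 25/4 = 6.25, ybar = 40/4 = 10
Sxy = sum((xi-xbar)(yi-ybar)) = -123
Sxx = sum((xi-xbar)^2) = 154.75
b = Sxy / Sxx = -492/619 ≈ -0.794830
a = 10 - (-0.794830) * 6.25 = 9265/619 ≈ 14.967690

14.9677


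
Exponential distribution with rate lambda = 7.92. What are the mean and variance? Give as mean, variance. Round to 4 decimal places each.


mean = 1/lam, var = 1/lam^2
mean = 1 / 7.92 = 25/198 ≈ 0.126263
lam^2 = 7.92^2 = 62.7264
var = 1 / 62.7264 ≈ 0.015942

0.1263, 0.0159


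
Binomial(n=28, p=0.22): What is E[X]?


E[X] = n*p = 28 * 0.22 = 6.16

6.16


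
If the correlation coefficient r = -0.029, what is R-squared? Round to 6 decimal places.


R^2 = r^2 = (-0.029)^2 = 0.000841

0.000841


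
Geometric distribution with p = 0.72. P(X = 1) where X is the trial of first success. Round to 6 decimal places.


P = (1-p)^(k-1) * p
(1-p)^(k-1) = 0.28^0 = 1
P = 1 * 0.72 = 0.72

0.720000


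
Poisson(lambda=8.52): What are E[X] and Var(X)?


E[X] = Var(X) = lambda = 8.52

8.52, 8.52


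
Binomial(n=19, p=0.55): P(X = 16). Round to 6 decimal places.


P = C(n,k) * p^k * (1-p)^(n-k)
C(19,16) = 969
p^k = 0.55^16 ≈ 0.00007011372
(1-p)^(n-k) = 0.45^3 = 0.091125
P = 969 * 0.00007011372 * 0.091125 ≈ 0.006191

0.006191


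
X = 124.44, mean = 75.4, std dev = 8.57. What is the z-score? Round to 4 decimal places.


z = (X - mu) / sigma
X - mu = 124.44 - 75.4 = 49.04
z = 49.04 / 8.57 = 4904/857 ≈ 5.722287

5.7223


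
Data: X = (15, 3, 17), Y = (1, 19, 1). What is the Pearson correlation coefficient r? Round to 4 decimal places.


r = sum((xi-xbar)(yi-ybar)) / sqrt(sum((xi-xbar)^2) * sum((yi-ybar)^2))
n = 3, xbar = 35/3 ≈ 11.666667, ybar = 21/3 = 7
Sxy = sum((xi-xbar)(yi-ybar)) = -156
Sxx = sum((xi-xbar)^2) = 344/3 ≈ 114.666667
Syy = sum((yi-ybar)^2) = 216
sqrt(Sxx*Syy) ≈ 157.378525
r = Sxy / sqrt(Sxx*Syy) = -156 / 157.378525 ≈ -0.991241

-0.9912


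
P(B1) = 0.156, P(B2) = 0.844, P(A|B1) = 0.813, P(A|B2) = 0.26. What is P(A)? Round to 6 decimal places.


P(A) = P(A|B1)*P(B1) + P(A|B2)*P(B2)
P(A|B1)*P(B1) = 0.813 * 0.156 = 0.126828
P(A|B2)*P(B2) = 0.26 * 0.844 = 0.21944
P(A) = 0.126828 + 0.21944 = 0.346268

0.346268


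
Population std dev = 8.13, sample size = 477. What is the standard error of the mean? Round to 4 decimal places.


SE = sigma / sqrt(n)
sqrt(477) ≈ 21.840330
SE = 8.13 / 21.840330 ≈ 0.372247

0.3722


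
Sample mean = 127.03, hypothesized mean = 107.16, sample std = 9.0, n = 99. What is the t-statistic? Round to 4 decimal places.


t = (xbar - mu0) / (s/sqrt(n))
xbar - mu0 = 127.03 - 107.16 = 19.87
sqrt(99) ≈ 9.94987437
s/sqrt(n) = 9.0 / 9.94987437 ≈ 0.90453403
t = 19.87 / 0.90453403 ≈ 21.967112

21.9671


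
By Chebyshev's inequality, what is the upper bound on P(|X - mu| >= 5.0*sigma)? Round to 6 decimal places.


P <= 1/k^2
k^2 = 5.0^2 = 25
1/k^2 = 1 / 25 = 0.04

0.040000


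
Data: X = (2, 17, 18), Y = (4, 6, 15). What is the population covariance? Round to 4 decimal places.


Cov = (1/n)*sum((xi-xbar)(yi-ybar))
n = 3, xbar = 37/3 ≈ 12.333333, ybar = 25/3 ≈ 8.333333
sum((xi-xbar)(yi-ybar)) = 215/3 ≈ 71.666667
Cov = 71.666667 / 3 = 215/9 ≈ 23.888889

23.8889


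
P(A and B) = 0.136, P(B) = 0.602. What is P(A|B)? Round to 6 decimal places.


P(A|B) = P(A and B) / P(B) = 0.136 / 0.602 = 68/301 ≈ 0.22591362

0.225914


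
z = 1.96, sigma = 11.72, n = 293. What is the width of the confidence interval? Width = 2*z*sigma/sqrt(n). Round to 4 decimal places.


width = 2*z*sigma/sqrt(n)
2*z*sigma = 2 * 1.96 * 11.72 = 45.9424
sqrt(293) ≈ 17.117243
width = 45.9424 / 17.117243 ≈ 2.683984

2.6840


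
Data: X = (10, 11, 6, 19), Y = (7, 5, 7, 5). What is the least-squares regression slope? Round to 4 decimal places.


b = sum((xi-xbar)(yi-ybar)) / sum((xi-xbar)^2)
n = 4, xbar = 46/4 = 11.5, ybar = 24/4 = 6
Sxy = sum((xi-xbar)(yi-ybar)) = -14
Sxx = sum((xi-xbar)^2) = 89
b = Sxy / Sxx = -14/89 ≈ -0.157303

-0.1573


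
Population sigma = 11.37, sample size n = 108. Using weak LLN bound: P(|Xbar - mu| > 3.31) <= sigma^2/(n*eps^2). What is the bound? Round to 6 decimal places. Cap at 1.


bound = min(1, sigma^2/(n*eps^2))
sigma^2 = 11.37^2 = 129.2769
n*eps^2 = 108 * 3.31^2 = 108 * 10.9561 = 1183.2588
sigma^2/(n*eps^2) = 129.2769 / 1183.2588 ≈ 0.10925497

0.109255


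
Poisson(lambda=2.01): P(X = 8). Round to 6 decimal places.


P = e^(-lam) * lam^k / k!
e^(-2.01) ≈ 0.1339887
lam^k = 2.01^8 ≈ 266.421003
k! = 8! = 40320
P = 0.1339887 * 266.421003 / 40320 ≈ 0.000885

0.000885


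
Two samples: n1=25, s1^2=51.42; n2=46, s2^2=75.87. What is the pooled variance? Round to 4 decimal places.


sp^2 = ((n1-1)*s1^2 + (n2-1)*s2^2)/(n1+n2-2)
(n1-1)*s1^2 = 24 * 51.42 = 1234.08
(n2-1)*s2^2 = 45 * 75.87 = 3414.15
numerator = 1234.08 + 3414.15 = 4648.23
n1+n2-2 = 69
sp^2 = 4648.23 / 69 = 154941/2300 ≈ 67.365652

67.3657


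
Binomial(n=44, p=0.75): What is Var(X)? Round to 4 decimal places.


Var = n*p*(1-p) = 44 * 0.75 * 0.25 = 8.25

8.2500


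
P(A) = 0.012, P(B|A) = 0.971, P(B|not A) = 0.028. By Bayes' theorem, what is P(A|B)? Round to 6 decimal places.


P(A|B) = P(B|A)*P(A) / P(B), P(B) = P(B|A)*P(A) + P(B|not A)*P(not A)
P(B|A)*P(A) = 0.971 * 0.012 = 0.011652
P(B|not A)*P(not A) = 0.028 * 0.988 = 0.027664
P(B) = 0.011652 + 0.027664 = 0.039316
P(A|B) = 0.011652 / 0.039316 = 2913/9829 ≈ 0.29636789

0.296368


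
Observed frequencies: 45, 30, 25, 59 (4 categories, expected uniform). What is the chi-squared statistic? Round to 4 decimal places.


chi2 = sum((O-E)^2/E), E = total/4
total = 159, E = 159/4 = 39.75
(45 - 39.75)^2 / 39.75 = 27.5625 / 39.75 = 147/212 ≈ 0.693396
(30 - 39.75)^2 / 39.75 = 95.0625 / 39.75 = 507/212 ≈ 2.391509
(25 - 39.75)^2 / 39.75 = 217.5625 / 39.75 = 3481/636 ≈ 5.473270
(59 - 39.75)^2 / 39.75 = 370.5625 / 39.75 = 5929/636 ≈ 9.322327
chi2 = 2843/159 ≈ 17.880503

17.8805


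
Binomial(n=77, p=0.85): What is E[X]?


E[X] = n*p = 77 * 0.85 = 65.45

65.45


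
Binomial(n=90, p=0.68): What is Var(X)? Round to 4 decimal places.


Var = n*p*(1-p) = 90 * 0.68 * 0.32 = 19.584

19.5840


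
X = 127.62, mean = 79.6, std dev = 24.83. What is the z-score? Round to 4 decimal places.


z = (X - mu) / sigma
X - mu = 127.62 - 79.6 = 48.02
z = 48.02 / 24.83 = 4802/2483 ≈ 1.933951

1.9340


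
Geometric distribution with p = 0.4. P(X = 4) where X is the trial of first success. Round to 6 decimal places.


P = (1-p)^(k-1) * p
(1-p)^(k-1) = 0.6^3 = 0.216
P = 0.216 * 0.4 = 0.0864

0.086400


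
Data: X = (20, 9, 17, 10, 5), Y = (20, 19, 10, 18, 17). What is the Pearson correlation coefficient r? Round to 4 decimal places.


r = sum((xi-xbar)(yi-ybar)) / sqrt(sum((xi-xbar)^2) * sum((yi-ybar)^2))
n = 5, xbar = 61/5 = 12.2, ybar = 84/5 = 16.8
Sxy = sum((xi-xbar)(yi-ybar)) = -18.8
Sxx = sum((xi-xbar)^2) = 150.8
Syy = sum((yi-ybar)^2) = 62.8
sqrt(Sxx*Syy) ≈ 97.315158
r = Sxy / sqrt(Sxx*Syy) = -18.8 / 97.315158 ≈ -0.193187

-0.1932


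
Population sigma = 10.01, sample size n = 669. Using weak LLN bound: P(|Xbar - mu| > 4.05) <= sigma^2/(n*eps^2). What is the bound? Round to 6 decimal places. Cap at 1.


bound = min(1, sigma^2/(n*eps^2))
sigma^2 = 10.01^2 = 100.2001
n*eps^2 = 669 * 4.05^2 = 669 * 16.4025 = 10973.2725
sigma^2/(n*eps^2) = 100.2001 / 10973.2725 ≈ 0.00913129

0.009131


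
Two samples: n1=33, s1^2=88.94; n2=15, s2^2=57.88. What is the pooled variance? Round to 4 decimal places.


sp^2 = ((n1-1)*s1^2 + (n2-1)*s2^2)/(n1+n2-2)
(n1-1)*s1^2 = 32 * 88.94 = 2846.08
(n2-1)*s2^2 = 14 * 57.88 = 810.32
numerator = 2846.08 + 810.32 = 3656.4
n1+n2-2 = 46
sp^2 = 3656.4 / 46 = 9141/115 ≈ 79.486957

79.4870


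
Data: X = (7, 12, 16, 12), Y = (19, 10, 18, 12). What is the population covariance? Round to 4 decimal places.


Cov = (1/n)*sum((xi-xbar)(yi-ybar))
n = 4, xbar = 47/4 = 11.75, ybar = 59/4 = 14.75
sum((xi-xbar)(yi-ybar)) = -8.25
Cov = -8.25 / 4 = -2.0625

-2.0625


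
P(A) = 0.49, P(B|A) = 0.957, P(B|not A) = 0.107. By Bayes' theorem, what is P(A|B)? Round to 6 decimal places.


P(A|B) = P(B|A)*P(A) / P(B), P(B) = P(B|A)*P(A) + P(B|not A)*P(not A)
P(B|A)*P(A) = 0.957 * 0.49 = 0.46893
P(B|not A)*P(not A) = 0.107 * 0.51 = 0.05457
P(B) = 0.46893 + 0.05457 = 0.5235
P(A|B) = 0.46893 / 0.5235 ≈ 0.89575931

0.895759


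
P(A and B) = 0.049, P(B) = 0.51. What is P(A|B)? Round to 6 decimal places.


P(A|B) = P(A and B) / P(B) = 0.049 / 0.51 = 49/510 ≈ 0.09607843

0.096078


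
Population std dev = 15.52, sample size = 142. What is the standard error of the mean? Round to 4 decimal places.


SE = sigma / sqrt(n)
sqrt(142) ≈ 11.916375
SE = 15.52 / 11.916375 ≈ 1.302409

1.3024


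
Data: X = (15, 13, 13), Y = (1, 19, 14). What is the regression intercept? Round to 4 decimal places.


a = ybar - b*xbar, where b = sum((xi-xbar)(yi-ybar)) / sum((xi-xbar)^2)
n = 3, xbar = 41/3 ≈ 13.666667, ybar = 34/3 ≈ 11.333333
Sxy = sum((xi-xbar)(yi-ybar)) = -62/3 ≈ -20.666667
Sxx = sum((xi-xbar)^2) = 8/3 ≈ 2.666667
b = Sxy / Sxx = -7.75
a = 11.333333 - (-7.75) * 13.666667 = 117.25

117.2500


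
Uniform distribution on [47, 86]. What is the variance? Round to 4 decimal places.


Var = (b-a)^2 / 12
(b-a)^2 = (86 - 47)^2 = 1521
Var = 1521/12 = 126.75

126.7500


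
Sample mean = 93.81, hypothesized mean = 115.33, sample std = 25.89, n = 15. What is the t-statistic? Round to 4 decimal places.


t = (xbar - mu0) / (s/sqrt(n))
xbar - mu0 = 93.81 - 115.33 = -21.52
sqrt(15) ≈ 3.87298335
s/sqrt(n) = 25.89 / 3.87298335 ≈ 6.68476926
t = -21.52 / 6.68476926 ≈ -3.219258

-3.2193


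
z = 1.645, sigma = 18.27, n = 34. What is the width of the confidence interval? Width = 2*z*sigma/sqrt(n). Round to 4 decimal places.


width = 2*z*sigma/sqrt(n)
2*z*sigma = 2 * 1.645 * 18.27 = 60.1083
sqrt(34) ≈ 5.830952
width = 60.1083 / 5.830952 ≈ 10.308488

10.3085


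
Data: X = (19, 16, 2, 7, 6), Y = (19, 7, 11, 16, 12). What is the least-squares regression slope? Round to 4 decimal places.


b = sum((xi-xbar)(yi-ybar)) / sum((xi-xbar)^2)
n = 5, xbar = 50/5 = 10, ybar = 65/5 = 13
Sxy = sum((xi-xbar)(yi-ybar)) = 29
Sxx = sum((xi-xbar)^2) = 206
b = Sxy / Sxx = 29/206 ≈ 0.140777

0.1408


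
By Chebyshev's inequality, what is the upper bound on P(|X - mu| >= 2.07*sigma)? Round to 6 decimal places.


P <= 1/k^2
k^2 = 2.07^2 = 4.2849
1/k^2 = 1 / 4.2849 ≈ 0.23337768

0.233378


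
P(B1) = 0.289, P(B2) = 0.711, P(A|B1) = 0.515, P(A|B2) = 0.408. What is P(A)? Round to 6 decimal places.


P(A) = P(A|B1)*P(B1) + P(A|B2)*P(B2)
P(A|B1)*P(B1) = 0.515 * 0.289 = 0.148835
P(A|B2)*P(B2) = 0.408 * 0.711 = 0.290088
P(A) = 0.148835 + 0.290088 = 0.438923

0.438923


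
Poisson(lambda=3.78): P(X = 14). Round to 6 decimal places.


P = e^(-lam) * lam^k / k!
e^(-3.78) ≈ 0.02282269
lam^k = 3.78^14 ≈ 121586455.407502
k! = 14! = 87178291200
P = 0.02282269 * 121586455.407502 / 87178291200 ≈ 0.000032

0.000032


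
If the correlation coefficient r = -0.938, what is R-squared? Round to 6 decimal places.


R^2 = r^2 = (-0.938)^2 = 0.879844

0.879844


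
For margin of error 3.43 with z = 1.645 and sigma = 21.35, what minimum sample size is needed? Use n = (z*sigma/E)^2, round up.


z*sigma/E = 1.645 * 21.35 / 3.43 = 2867/280 ≈ 10.239286
(z*sigma/E)^2 ≈ 104.842972
round up: n = 105

105


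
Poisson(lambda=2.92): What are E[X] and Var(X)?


E[X] = Var(X) = lambda = 2.92

2.92, 2.92


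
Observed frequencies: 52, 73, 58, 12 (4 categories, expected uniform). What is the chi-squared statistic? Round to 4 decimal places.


chi2 = sum((O-E)^2/E), E = total/4
total = 195, E = 195/4 = 48.75
(52 - 48.75)^2 / 48.75 = 10.5625 / 48.75 = 13/60 ≈ 0.216667
(73 - 48.75)^2 / 48.75 = 588.0625 / 48.75 = 9409/780 ≈ 12.062821
(58 - 48.75)^2 / 48.75 = 85.5625 / 48.75 = 1369/780 ≈ 1.755128
(12 - 48.75)^2 / 48.75 = 1350.5625 / 48.75 = 7203/260 ≈ 27.703846
chi2 = 2713/65 ≈ 41.738462

41.7385


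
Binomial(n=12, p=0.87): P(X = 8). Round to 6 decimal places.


P = C(n,k) * p^k * (1-p)^(n-k)
C(12,8) = 495
p^k = 0.87^8 ≈ 0.3282117
(1-p)^(n-k) = 0.13^4 = 0.00028561
P = 495 * 0.3282117 * 0.00028561 ≈ 0.046402

0.046402


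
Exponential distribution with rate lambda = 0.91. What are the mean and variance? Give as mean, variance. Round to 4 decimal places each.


mean = 1/lam, var = 1/lam^2
mean = 1 / 0.91 = 100/91 ≈ 1.098901
lam^2 = 0.91^2 = 0.8281
var = 1 / 0.8281 = 10000/8281 ≈ 1.207584

1.0989, 1.2076


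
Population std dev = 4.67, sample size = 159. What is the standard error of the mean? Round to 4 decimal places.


SE = sigma / sqrt(n)
sqrt(159) ≈ 12.609520
SE = 4.67 / 12.609520 ≈ 0.370355

0.3704


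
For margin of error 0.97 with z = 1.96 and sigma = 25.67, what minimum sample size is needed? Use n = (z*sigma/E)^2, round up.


z*sigma/E = 1.96 * 25.67 / 0.97 = 125783/2425 ≈ 51.869278
(z*sigma/E)^2 ≈ 2690.422037
round up: n = 2691

2691
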